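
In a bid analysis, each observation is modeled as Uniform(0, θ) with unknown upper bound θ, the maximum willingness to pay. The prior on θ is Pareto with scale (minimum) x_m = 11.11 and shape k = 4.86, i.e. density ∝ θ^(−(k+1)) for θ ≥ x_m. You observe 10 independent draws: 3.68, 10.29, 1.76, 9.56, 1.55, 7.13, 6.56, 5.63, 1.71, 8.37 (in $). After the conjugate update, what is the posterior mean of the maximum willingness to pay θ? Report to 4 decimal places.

A Pareto(scale x_m, shape k) prior on the upper bound θ of Uniform(0, θ) is conjugate: posterior is Pareto(max(x_m, max xᵢ), k + n).
Sample maximum = 10.29; prior scale x_m = 11.11 → posterior scale = max = 11.11.
Posterior shape = 4.86 + 10 = 14.86.
E[θ|data] = k·x_m/(k−1) = 14.86·11.11/13.86 = 11.9116.

11.9116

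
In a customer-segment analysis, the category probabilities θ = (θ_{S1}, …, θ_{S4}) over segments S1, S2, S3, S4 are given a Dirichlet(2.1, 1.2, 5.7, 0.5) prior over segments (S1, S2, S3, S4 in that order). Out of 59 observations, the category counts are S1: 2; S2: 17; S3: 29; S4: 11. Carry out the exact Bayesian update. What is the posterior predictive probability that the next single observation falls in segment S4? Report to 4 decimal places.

0.1679

The Dirichlet prior is conjugate to the Multinomial likelihood: each posterior αⱼ = prior αⱼ + observed count nⱼ.
Posterior concentration: (4.1, 18.2, 34.7, 11.5), total = 68.5.
P(next = S4 | data) = α_{S4}/Σα = 0.1679.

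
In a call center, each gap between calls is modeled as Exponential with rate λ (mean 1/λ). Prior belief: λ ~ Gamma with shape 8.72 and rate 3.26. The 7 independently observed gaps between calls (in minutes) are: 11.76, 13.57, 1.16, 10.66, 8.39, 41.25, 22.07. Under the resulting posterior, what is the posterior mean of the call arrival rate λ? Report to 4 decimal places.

0.1402

With a Gamma(shape α, rate β) prior on the exponential rate λ, the posterior after n observations with total T = Σxᵢ is Gamma(α+n, β+T).
Sum of observations T = 108.86 minutes; n = 7.
Posterior: Gamma(8.72+7, 3.26+108.86) = Gamma(15.72, 112.12).
Posterior mean of λ = α/β = 15.72/112.12 = 0.1402.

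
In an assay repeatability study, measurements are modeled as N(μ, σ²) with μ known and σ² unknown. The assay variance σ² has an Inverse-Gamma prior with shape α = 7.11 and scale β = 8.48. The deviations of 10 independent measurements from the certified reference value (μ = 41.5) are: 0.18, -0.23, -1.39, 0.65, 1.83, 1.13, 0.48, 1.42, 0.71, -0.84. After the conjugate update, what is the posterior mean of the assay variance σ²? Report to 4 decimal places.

1.2368

With known mean μ and an Inverse-Gamma(α, β) prior on σ², the Normal likelihood is conjugate: posterior is Inv-Gamma(α + n/2, β + Σ(xᵢ−μ)²/2).
Σ(xᵢ−μ)² = (0.18)² + (-0.23)² + (-1.39)² + (0.65)² + (1.83)² + (1.13)² + (0.48)² + (1.42)² + (0.71)² + (-0.84)² = 10.5222.
Posterior: Inv-Gamma(7.11 + 10/2, 8.48 + 10.5222/2) = Inv-Gamma(12.11, 13.74110).
E[σ²|data] = β/(α−1) = 13.74110/11.11 = 1.2368.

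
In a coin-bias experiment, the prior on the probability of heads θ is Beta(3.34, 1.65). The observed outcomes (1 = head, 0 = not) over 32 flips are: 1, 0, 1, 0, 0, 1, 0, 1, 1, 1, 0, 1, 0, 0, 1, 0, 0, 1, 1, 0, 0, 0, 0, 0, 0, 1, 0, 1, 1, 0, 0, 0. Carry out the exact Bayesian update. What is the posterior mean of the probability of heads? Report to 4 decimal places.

0.4417

The Beta prior is conjugate to a Binomial/Bernoulli likelihood; the update adds successes to α and failures to β.
Posterior: Beta(α+k, β+n−k) = Beta(3.34+13, 1.65+19) = Beta(16.34, 20.65).
Posterior mean = α/(α+β) = 16.34/36.99 = 0.4417.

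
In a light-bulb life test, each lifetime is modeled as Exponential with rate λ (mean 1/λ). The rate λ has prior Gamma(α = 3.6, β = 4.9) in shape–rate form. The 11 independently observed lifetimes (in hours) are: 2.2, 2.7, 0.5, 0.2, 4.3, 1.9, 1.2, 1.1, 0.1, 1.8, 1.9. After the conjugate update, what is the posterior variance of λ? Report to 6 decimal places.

With a Gamma(shape α, rate β) prior on the exponential rate λ, the posterior after n observations with total T = Σxᵢ is Gamma(α+n, β+T).
Sum of observations T = 17.9 hours; n = 11.
Posterior: Gamma(3.6+11, 4.9+17.9) = Gamma(14.6, 22.8).
Var = α/β² = 0.028086.

0.028086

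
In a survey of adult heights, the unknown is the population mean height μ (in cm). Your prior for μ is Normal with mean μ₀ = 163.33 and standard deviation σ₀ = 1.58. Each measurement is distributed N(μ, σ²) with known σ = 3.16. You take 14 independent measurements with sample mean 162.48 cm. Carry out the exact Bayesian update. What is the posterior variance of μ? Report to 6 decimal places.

0.554756

For Normal data with known variance σ², a Normal(μ₀, σ₀²) prior on μ is conjugate. Posterior precision = 1/σ₀² + n/σ²; posterior mean is the precision-weighted average of μ₀ and x̄.
σ₀² = 1.58² = 2.4964, σ² = 3.16² = 9.9856; σ² + n·σ₀² = 9.9856 + 14·2.4964 = 44.9352.
Posterior precision = 1/σ₀² + n/σ² = 1/2.4964 + 14/9.9856 = (σ² + n·σ₀²)/(σ₀²σ²) = 44.9352/(2.4964·9.9856); posterior variance σₙ² = σ₀²σ²/(σ² + n·σ₀²) = 2.4964·9.9856/44.9352 = 0.554756.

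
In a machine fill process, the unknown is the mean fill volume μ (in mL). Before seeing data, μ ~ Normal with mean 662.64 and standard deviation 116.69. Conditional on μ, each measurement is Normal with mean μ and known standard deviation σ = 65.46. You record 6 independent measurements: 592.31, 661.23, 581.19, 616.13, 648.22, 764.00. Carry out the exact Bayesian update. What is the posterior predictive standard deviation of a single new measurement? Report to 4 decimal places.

For Normal data with known variance σ², a Normal(μ₀, σ₀²) prior on μ is conjugate. Posterior precision = 1/σ₀² + n/σ²; posterior mean is the precision-weighted average of μ₀ and x̄.
σ₀² = 116.69² = 13616.5561, σ² = 65.46² = 4285.0116; σ² + n·σ₀² = 4285.0116 + 6·13616.5561 = 85984.3482.
Posterior precision = 1/σ₀² + n/σ² = 1/13616.5561 + 6/4285.0116 = (σ² + n·σ₀²)/(σ₀²σ²) = 85984.3482/(13616.5561·4285.0116); posterior variance σₙ² = σ₀²σ²/(σ² + n·σ₀²) = 13616.5561·4285.0116/85984.3482 = 678.578161.
Predictive variance for one new observation = σₙ² + σ² = 13616.5561·4285.0116/85984.3482 + 4285.0116 = σ²·(σ₀² + 85984.3482)/85984.3482 = 4285.0116·99600.9043/85984.3482 = 4963.589761; SD = √(4285.0116·99600.9043/85984.3482) = 70.4527.

70.4527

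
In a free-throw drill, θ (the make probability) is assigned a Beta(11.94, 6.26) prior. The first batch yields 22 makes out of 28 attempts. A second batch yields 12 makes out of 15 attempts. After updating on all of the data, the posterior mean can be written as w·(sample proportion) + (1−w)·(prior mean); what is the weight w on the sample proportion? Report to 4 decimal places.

The Beta prior is conjugate to a Binomial/Bernoulli likelihood; the update adds successes to α and failures to β.
Total number of attempts: n = 28 + 15 = 43.
Posterior mean = (α₀+k)/(α₀+β₀+n) = [n/(α₀+β₀+n)]·(k/n) + [(α₀+β₀)/(α₀+β₀+n)]·α₀/(α₀+β₀), so only n and the prior enter the weight.
The weight on the data is w = n/(α₀+β₀+n) = 43/(11.94+6.26+43) = 43/61.20 = 0.7026.

0.7026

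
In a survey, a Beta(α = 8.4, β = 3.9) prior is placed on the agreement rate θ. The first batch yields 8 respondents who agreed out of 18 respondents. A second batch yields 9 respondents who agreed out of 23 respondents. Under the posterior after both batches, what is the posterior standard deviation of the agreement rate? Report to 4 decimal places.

The Beta prior is conjugate to a Binomial/Bernoulli likelihood; the update adds successes to α and failures to β.
After batch 1: Beta(8.4+8, 3.9+10) = Beta(16.4, 13.9).
After batch 2: Beta(16.4+9, 13.9+14) = Beta(25.4, 27.9).
Var = αβ/((α+β)²(α+β+1)) = 25.4·27.9/(53.3²·54.3) = 0.00459392; SD = √0.00459392 = 0.0678.

0.0678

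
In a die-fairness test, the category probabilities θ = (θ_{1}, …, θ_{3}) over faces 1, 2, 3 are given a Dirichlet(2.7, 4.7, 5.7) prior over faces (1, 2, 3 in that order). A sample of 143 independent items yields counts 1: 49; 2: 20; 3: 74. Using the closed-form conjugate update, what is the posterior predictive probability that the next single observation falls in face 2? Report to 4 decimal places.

The Dirichlet prior is conjugate to the Multinomial likelihood: each posterior αⱼ = prior αⱼ + observed count nⱼ.
Posterior concentration: (51.7, 24.7, 79.7), total = 156.1.
P(next = 2 | data) = α_{2}/Σα = 0.1582.

0.1582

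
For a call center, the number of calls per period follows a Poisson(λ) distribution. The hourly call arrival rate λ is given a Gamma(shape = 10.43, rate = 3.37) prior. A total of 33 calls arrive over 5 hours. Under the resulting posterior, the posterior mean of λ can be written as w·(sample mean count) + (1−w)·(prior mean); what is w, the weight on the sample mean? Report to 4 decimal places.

With a Gamma(shape α, rate β) prior, the Poisson likelihood is conjugate: the posterior is Gamma(α + ΣXᵢ, β + n).
Posterior mean = (α₀+S)/(β₀+n) = [n/(β₀+n)]·(S/n) + [β₀/(β₀+n)]·(α₀/β₀), so only n and β₀ enter the weight.
Weight on data w = n/(β₀+n) = 5/(3.37+5) = 5/8.37 = 0.5974.

0.5974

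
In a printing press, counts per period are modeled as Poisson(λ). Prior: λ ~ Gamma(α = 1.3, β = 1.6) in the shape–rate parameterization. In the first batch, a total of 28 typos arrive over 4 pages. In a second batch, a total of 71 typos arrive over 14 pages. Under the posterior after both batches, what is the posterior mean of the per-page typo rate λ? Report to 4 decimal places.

With a Gamma(shape α, rate β) prior, the Poisson likelihood is conjugate: the posterior is Gamma(α + ΣXᵢ, β + n).
After batch 1: Gamma(α+S, β+n) = Gamma(1.3+28, 1.6+4) = Gamma(29.3, 5.6).
After batch 2: Gamma(α+S, β+n) = Gamma(29.3+71, 5.6+14) = Gamma(100.3, 19.6).
Posterior mean = α/β = 100.3/19.6 = 5.1173.

5.1173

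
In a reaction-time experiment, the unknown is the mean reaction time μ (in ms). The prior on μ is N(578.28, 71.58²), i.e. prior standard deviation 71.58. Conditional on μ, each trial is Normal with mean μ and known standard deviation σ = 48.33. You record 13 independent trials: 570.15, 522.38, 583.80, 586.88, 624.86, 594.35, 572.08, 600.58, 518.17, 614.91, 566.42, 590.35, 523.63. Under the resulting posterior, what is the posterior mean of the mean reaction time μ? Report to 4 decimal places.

574.6325

For Normal data with known variance σ², a Normal(μ₀, σ₀²) prior on μ is conjugate. Posterior precision = 1/σ₀² + n/σ²; posterior mean is the precision-weighted average of μ₀ and x̄.
Σxᵢ = 570.15 + 522.38 + 583.80 + 586.88 + 624.86 + 594.35 + 572.08 + 600.58 + 518.17 + 614.91 + 566.42 + 590.35 + 523.63 = 7468.56, so n·x̄ = 7468.56.
σ₀² = 71.58² = 5123.6964, σ² = 48.33² = 2335.7889; σ² + n·σ₀² = 2335.7889 + 13·5123.6964 = 68943.8421.
Posterior mean = (μ₀/σ₀² + n·x̄/σ²)/(1/σ₀² + n/σ²) = (σ²·μ₀ + σ₀²·n·x̄)/(σ² + n·σ₀²) = (2335.7889·578.28 + 5123.6964·7468.56)/68943.8421 = 39617373.990276/68943.8421 = 574.6325.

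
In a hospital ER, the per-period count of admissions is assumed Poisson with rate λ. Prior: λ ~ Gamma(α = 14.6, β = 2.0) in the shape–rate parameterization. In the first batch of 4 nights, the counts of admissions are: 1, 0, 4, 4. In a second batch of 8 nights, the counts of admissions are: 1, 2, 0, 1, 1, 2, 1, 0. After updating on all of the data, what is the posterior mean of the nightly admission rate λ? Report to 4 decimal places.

2.2571

With a Gamma(shape α, rate β) prior, the Poisson likelihood is conjugate: the posterior is Gamma(α + ΣXᵢ, β + n).
Batch 1: sum of counts S = 9 over n = 4 nights.
After batch 1: Gamma(α+S, β+n) = Gamma(14.6+9, 2.0+4) = Gamma(23.6, 6.0).
Batch 2: sum of counts S = 8 over n = 8 nights.
After batch 2: Gamma(α+S, β+n) = Gamma(23.6+8, 6.0+8) = Gamma(31.6, 14.0).
Posterior mean = α/β = 31.6/14.0 = 2.2571.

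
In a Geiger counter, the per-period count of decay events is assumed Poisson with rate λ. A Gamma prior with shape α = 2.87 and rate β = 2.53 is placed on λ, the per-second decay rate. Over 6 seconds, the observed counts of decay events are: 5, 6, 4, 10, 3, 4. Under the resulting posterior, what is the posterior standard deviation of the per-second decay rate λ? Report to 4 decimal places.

With a Gamma(shape α, rate β) prior, the Poisson likelihood is conjugate: the posterior is Gamma(α + ΣXᵢ, β + n).
Sum of counts S = 32 over n = 6 seconds.
Posterior: Gamma(α+S, β+n) = Gamma(2.87+32, 2.53+6) = Gamma(34.87, 8.53).
SD = √α/β = √34.87/8.53 = 0.6923.

0.6923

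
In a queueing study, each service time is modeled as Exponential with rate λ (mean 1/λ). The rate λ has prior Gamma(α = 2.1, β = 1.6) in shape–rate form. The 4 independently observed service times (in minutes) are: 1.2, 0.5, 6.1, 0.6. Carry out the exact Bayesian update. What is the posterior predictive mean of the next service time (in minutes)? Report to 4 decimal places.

With a Gamma(shape α, rate β) prior on the exponential rate λ, the posterior after n observations with total T = Σxᵢ is Gamma(α+n, β+T).
Sum of observations T = 8.4 minutes; n = 4.
Posterior: Gamma(2.1+4, 1.6+8.4) = Gamma(6.1, 10.0).
The predictive distribution for the next observation is Lomax; its mean is β/(α−1) = 10.0/5.1 = 1.9608.

1.9608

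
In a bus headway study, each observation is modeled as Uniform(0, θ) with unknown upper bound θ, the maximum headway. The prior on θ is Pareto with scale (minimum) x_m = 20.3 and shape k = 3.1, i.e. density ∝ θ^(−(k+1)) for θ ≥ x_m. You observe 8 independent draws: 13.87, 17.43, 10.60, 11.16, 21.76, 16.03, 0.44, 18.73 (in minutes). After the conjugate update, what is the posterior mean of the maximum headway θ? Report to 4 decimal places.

A Pareto(scale x_m, shape k) prior on the upper bound θ of Uniform(0, θ) is conjugate: posterior is Pareto(max(x_m, max xᵢ), k + n).
Sample maximum = 21.76; prior scale x_m = 20.3 → posterior scale = max = 21.76.
Posterior shape = 3.1 + 8 = 11.1.
E[θ|data] = k·x_m/(k−1) = 11.1·21.76/10.1 = 23.9145.

23.9145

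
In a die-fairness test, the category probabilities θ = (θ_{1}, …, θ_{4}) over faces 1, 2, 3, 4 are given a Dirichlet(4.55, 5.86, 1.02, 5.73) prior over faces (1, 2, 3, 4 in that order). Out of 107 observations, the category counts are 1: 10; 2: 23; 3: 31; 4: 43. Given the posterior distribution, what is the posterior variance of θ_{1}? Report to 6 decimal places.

The Dirichlet prior is conjugate to the Multinomial likelihood: each posterior αⱼ = prior αⱼ + observed count nⱼ.
Posterior concentration: (14.55, 28.86, 32.02, 48.73), total = 124.16.
Var[θ_j] = α_j(Σα−α_j)/((Σα)²(Σα+1)) = 14.55·109.61/(124.16²·125.16) = 0.000827.

0.000827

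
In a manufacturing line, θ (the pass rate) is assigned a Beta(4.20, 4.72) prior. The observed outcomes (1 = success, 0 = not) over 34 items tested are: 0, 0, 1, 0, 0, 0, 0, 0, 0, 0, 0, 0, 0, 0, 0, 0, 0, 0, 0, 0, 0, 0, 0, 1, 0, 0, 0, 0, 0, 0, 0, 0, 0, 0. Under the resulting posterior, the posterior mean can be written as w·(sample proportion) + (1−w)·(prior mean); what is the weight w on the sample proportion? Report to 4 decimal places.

0.7922

The Beta prior is conjugate to a Binomial/Bernoulli likelihood; the update adds successes to α and failures to β.
Posterior mean = (α₀+k)/(α₀+β₀+n) = [n/(α₀+β₀+n)]·(k/n) + [(α₀+β₀)/(α₀+β₀+n)]·α₀/(α₀+β₀), so only n and the prior enter the weight.
The weight on the data is w = n/(α₀+β₀+n) = 34/(4.20+4.72+34) = 34/42.92 = 0.7922.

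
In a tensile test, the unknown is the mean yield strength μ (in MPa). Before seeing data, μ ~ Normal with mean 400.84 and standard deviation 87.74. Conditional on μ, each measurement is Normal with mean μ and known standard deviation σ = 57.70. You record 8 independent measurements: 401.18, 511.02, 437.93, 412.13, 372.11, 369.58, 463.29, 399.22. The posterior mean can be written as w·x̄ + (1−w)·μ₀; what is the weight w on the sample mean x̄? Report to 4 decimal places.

For Normal data with known variance σ², a Normal(μ₀, σ₀²) prior on μ is conjugate. Posterior precision = 1/σ₀² + n/σ²; posterior mean is the precision-weighted average of μ₀ and x̄.
σ₀² = 87.74² = 7698.3076, σ² = 57.70² = 3329.29. Prior precision 1/σ₀² = 1/7698.3076; data precision n/σ² = 8/3329.29.
w = (n/σ²)/(1/σ₀² + n/σ²) = n·σ₀²/(σ² + n·σ₀²) = 8·7698.3076/(3329.29 + 8·7698.3076) = 61586.4608/64915.7508 = 0.9487.

0.9487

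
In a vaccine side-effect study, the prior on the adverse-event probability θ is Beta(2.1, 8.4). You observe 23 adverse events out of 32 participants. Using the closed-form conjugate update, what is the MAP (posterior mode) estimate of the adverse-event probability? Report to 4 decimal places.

0.5951

The Beta prior is conjugate to a Binomial/Bernoulli likelihood; the update adds successes to α and failures to β.
Posterior: Beta(α+k, β+n−k) = Beta(2.1+23, 8.4+9) = Beta(25.1, 17.4).
Mode of Beta(a,b) for a,b>1 is (a−1)/(a+b−2) = 24.1/40.5 = 0.5951.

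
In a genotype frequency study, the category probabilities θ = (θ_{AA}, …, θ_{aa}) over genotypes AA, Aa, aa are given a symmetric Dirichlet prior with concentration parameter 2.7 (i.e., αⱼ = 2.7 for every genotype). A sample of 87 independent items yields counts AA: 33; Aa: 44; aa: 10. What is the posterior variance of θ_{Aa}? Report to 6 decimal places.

The Dirichlet prior is conjugate to the Multinomial likelihood: each posterior αⱼ = prior αⱼ + observed count nⱼ.
Posterior concentration: (35.7, 46.7, 12.7), total = 95.1.
Var[θ_j] = α_j(Σα−α_j)/((Σα)²(Σα+1)) = 46.7·48.4/(95.1²·96.1) = 0.002601.

0.002601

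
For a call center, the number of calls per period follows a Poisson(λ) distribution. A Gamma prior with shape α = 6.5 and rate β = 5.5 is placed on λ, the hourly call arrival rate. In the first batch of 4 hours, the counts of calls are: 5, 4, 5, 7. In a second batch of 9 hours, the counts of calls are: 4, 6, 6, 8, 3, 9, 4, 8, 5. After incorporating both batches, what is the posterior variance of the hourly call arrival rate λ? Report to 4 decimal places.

0.2352

With a Gamma(shape α, rate β) prior, the Poisson likelihood is conjugate: the posterior is Gamma(α + ΣXᵢ, β + n).
Batch 1: sum of counts S = 21 over n = 4 hours.
After batch 1: Gamma(α+S, β+n) = Gamma(6.5+21, 5.5+4) = Gamma(27.5, 9.5).
Batch 2: sum of counts S = 53 over n = 9 hours.
After batch 2: Gamma(α+S, β+n) = Gamma(27.5+53, 9.5+9) = Gamma(80.5, 18.5).
Var = α/β² = 80.5/18.5² = 0.2352.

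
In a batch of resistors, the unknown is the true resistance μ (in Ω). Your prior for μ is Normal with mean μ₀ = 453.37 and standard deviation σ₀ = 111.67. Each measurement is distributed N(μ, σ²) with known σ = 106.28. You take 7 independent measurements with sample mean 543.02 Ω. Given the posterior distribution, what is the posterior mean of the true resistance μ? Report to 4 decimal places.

For Normal data with known variance σ², a Normal(μ₀, σ₀²) prior on μ is conjugate. Posterior precision = 1/σ₀² + n/σ²; posterior mean is the precision-weighted average of μ₀ and x̄.
n·x̄ = 7·543.02 = 3801.14.
σ₀² = 111.67² = 12470.1889, σ² = 106.28² = 11295.4384; σ² + n·σ₀² = 11295.4384 + 7·12470.1889 = 98586.7607.
Posterior mean = (μ₀/σ₀² + n·x̄/σ²)/(1/σ₀² + n/σ²) = (σ²·μ₀ + σ₀²·n·x̄)/(σ² + n·σ₀²) = (11295.4384·453.37 + 12470.1889·3801.14)/98586.7607 = 52521946.742754/98586.7607 = 532.7485.

532.7485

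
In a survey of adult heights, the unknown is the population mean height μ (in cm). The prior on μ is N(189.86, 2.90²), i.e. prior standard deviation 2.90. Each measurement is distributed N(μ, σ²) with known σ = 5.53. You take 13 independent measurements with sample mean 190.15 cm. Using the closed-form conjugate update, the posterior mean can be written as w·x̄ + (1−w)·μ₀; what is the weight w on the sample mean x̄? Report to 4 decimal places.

0.7814

For Normal data with known variance σ², a Normal(μ₀, σ₀²) prior on μ is conjugate. Posterior precision = 1/σ₀² + n/σ²; posterior mean is the precision-weighted average of μ₀ and x̄.
σ₀² = 2.90² = 8.41, σ² = 5.53² = 30.5809. Prior precision 1/σ₀² = 1/8.41; data precision n/σ² = 13/30.5809.
w = (n/σ²)/(1/σ₀² + n/σ²) = n·σ₀²/(σ² + n·σ₀²) = 13·8.41/(30.5809 + 13·8.41) = 109.33/139.9109 = 0.7814.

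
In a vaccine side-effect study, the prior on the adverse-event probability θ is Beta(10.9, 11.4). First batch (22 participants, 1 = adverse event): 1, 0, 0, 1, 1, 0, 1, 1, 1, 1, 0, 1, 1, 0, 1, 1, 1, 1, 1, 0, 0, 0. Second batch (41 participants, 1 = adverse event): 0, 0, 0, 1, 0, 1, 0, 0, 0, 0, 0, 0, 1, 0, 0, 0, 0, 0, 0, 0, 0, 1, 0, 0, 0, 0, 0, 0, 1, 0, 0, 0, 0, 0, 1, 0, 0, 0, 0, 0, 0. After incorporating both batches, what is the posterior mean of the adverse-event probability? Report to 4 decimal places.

The Beta prior is conjugate to a Binomial/Bernoulli likelihood; the update adds successes to α and failures to β.
After batch 1: Beta(10.9+14, 11.4+8) = Beta(24.9, 19.4).
After batch 2: Beta(24.9+6, 19.4+35) = Beta(30.9, 54.4).
Posterior mean = α/(α+β) = 30.9/85.3 = 0.3623.

0.3623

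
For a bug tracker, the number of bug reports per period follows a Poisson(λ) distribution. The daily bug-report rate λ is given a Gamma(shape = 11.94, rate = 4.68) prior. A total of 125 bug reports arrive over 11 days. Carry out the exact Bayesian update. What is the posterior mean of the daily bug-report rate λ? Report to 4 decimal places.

With a Gamma(shape α, rate β) prior, the Poisson likelihood is conjugate: the posterior is Gamma(α + ΣXᵢ, β + n).
Posterior: Gamma(α+S, β+n) = Gamma(11.94+125, 4.68+11) = Gamma(136.94, 15.68).
Posterior mean = α/β = 136.94/15.68 = 8.7334.

8.7334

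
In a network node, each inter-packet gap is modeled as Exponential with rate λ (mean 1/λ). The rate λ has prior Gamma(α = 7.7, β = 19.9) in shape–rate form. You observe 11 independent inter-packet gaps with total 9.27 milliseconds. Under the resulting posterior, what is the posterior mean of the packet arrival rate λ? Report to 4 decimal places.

0.6411

With a Gamma(shape α, rate β) prior on the exponential rate λ, the posterior after n observations with total T = Σxᵢ is Gamma(α+n, β+T).
Posterior: Gamma(7.7+11, 19.9+9.27) = Gamma(18.7, 29.17).
Posterior mean of λ = α/β = 18.7/29.17 = 0.6411.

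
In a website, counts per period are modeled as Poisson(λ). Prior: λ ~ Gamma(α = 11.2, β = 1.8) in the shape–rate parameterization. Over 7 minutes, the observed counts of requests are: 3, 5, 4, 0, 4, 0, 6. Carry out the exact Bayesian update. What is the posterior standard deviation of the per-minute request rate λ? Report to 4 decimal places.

With a Gamma(shape α, rate β) prior, the Poisson likelihood is conjugate: the posterior is Gamma(α + ΣXᵢ, β + n).
Sum of counts S = 22 over n = 7 minutes.
Posterior: Gamma(α+S, β+n) = Gamma(11.2+22, 1.8+7) = Gamma(33.2, 8.8).
SD = √α/β = √33.2/8.8 = 0.6548.

0.6548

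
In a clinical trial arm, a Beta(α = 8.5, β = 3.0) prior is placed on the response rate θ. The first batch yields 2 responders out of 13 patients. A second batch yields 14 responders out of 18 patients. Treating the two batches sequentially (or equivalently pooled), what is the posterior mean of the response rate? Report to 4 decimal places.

0.5765

The Beta prior is conjugate to a Binomial/Bernoulli likelihood; the update adds successes to α and failures to β.
After batch 1: Beta(8.5+2, 3.0+11) = Beta(10.5, 14.0).
After batch 2: Beta(10.5+14, 14.0+4) = Beta(24.5, 18.0).
Posterior mean = α/(α+β) = 24.5/42.5 = 0.5765.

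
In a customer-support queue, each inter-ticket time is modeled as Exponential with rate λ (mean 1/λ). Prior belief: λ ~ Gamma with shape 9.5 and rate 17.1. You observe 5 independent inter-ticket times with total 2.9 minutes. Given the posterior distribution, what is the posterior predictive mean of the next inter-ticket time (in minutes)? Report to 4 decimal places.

With a Gamma(shape α, rate β) prior on the exponential rate λ, the posterior after n observations with total T = Σxᵢ is Gamma(α+n, β+T).
Posterior: Gamma(9.5+5, 17.1+2.9) = Gamma(14.5, 20.0).
The predictive distribution for the next observation is Lomax; its mean is β/(α−1) = 20.0/13.5 = 1.4815.

1.4815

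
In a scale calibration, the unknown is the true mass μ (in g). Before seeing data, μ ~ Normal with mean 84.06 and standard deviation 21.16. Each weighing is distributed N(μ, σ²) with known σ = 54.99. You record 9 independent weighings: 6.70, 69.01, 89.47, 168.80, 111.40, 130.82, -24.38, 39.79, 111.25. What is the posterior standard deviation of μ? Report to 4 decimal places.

For Normal data with known variance σ², a Normal(μ₀, σ₀²) prior on μ is conjugate. Posterior precision = 1/σ₀² + n/σ²; posterior mean is the precision-weighted average of μ₀ and x̄.
σ₀² = 21.16² = 447.7456, σ² = 54.99² = 3023.9001; σ² + n·σ₀² = 3023.9001 + 9·447.7456 = 7053.6105.
Posterior precision = 1/σ₀² + n/σ² = 1/447.7456 + 9/3023.9001 = (σ² + n·σ₀²)/(σ₀²σ²) = 7053.6105/(447.7456·3023.9001); posterior variance σₙ² = σ₀²σ²/(σ² + n·σ₀²) = 447.7456·3023.9001/7053.6105 = 191.949636.
Posterior SD = √σₙ² = √(447.7456·3023.9001/7053.6105) = 13.8546.

13.8546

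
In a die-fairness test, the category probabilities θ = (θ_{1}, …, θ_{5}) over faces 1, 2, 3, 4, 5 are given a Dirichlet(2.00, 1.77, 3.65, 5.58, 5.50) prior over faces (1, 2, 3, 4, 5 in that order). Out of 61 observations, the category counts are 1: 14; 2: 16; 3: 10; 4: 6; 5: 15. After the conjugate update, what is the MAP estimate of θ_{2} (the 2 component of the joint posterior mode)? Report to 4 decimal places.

The Dirichlet prior is conjugate to the Multinomial likelihood: each posterior αⱼ = prior αⱼ + observed count nⱼ.
Posterior concentration: (16.00, 17.77, 13.65, 11.58, 20.50), total = 79.50.
Joint mode component: (α_{2}−1)/(Σα−K) = 16.77/74.50 = 0.2251.

0.2251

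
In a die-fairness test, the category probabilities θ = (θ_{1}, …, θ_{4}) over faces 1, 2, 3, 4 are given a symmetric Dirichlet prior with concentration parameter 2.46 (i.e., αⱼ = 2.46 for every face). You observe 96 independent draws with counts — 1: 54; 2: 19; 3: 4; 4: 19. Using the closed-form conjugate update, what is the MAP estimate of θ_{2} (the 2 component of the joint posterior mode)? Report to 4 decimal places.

0.2009

The Dirichlet prior is conjugate to the Multinomial likelihood: each posterior αⱼ = prior αⱼ + observed count nⱼ.
Posterior concentration: (56.46, 21.46, 6.46, 21.46), total = 105.84.
Joint mode component: (α_{2}−1)/(Σα−K) = 20.46/101.84 = 0.2009.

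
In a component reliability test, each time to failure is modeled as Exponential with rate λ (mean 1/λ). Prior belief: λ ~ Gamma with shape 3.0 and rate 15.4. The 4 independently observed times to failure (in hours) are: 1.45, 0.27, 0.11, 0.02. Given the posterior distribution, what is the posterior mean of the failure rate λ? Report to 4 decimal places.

With a Gamma(shape α, rate β) prior on the exponential rate λ, the posterior after n observations with total T = Σxᵢ is Gamma(α+n, β+T).
Sum of observations T = 1.85 hours; n = 4.
Posterior: Gamma(3.0+4, 15.4+1.85) = Gamma(7.0, 17.25).
Posterior mean of λ = α/β = 7.0/17.25 = 0.4058.

0.4058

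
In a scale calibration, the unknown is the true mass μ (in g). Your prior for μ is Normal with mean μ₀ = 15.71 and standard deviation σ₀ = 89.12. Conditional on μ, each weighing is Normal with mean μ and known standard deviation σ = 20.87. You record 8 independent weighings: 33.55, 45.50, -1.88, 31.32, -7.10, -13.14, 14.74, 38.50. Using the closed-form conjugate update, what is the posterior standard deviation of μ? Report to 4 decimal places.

For Normal data with known variance σ², a Normal(μ₀, σ₀²) prior on μ is conjugate. Posterior precision = 1/σ₀² + n/σ²; posterior mean is the precision-weighted average of μ₀ and x̄.
σ₀² = 89.12² = 7942.3744, σ² = 20.87² = 435.5569; σ² + n·σ₀² = 435.5569 + 8·7942.3744 = 63974.5521.
Posterior precision = 1/σ₀² + n/σ² = 1/7942.3744 + 8/435.5569 = (σ² + n·σ₀²)/(σ₀²σ²) = 63974.5521/(7942.3744·435.5569); posterior variance σₙ² = σ₀²σ²/(σ² + n·σ₀²) = 7942.3744·435.5569/63974.5521 = 54.073938.
Posterior SD = √σₙ² = √(7942.3744·435.5569/63974.5521) = 7.3535.

7.3535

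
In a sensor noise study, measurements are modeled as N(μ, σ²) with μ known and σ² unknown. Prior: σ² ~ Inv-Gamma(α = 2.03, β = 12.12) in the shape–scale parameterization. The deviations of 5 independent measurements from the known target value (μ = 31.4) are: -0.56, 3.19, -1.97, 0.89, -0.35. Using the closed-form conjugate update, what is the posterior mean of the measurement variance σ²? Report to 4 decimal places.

With known mean μ and an Inverse-Gamma(α, β) prior on σ², the Normal likelihood is conjugate: posterior is Inv-Gamma(α + n/2, β + Σ(xᵢ−μ)²/2).
Σ(xᵢ−μ)² = (-0.56)² + (3.19)² + (-1.97)² + (0.89)² + (-0.35)² = 15.2852.
Posterior: Inv-Gamma(2.03 + 5/2, 12.12 + 15.2852/2) = Inv-Gamma(4.53, 19.76260).
E[σ²|data] = β/(α−1) = 19.76260/3.53 = 5.5985.

5.5985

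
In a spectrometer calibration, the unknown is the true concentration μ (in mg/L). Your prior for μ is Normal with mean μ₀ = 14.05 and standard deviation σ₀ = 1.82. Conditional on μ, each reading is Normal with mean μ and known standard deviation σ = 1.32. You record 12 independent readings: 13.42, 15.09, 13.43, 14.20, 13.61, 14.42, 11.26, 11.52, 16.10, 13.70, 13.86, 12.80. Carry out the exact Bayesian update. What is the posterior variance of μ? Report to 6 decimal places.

0.139102

For Normal data with known variance σ², a Normal(μ₀, σ₀²) prior on μ is conjugate. Posterior precision = 1/σ₀² + n/σ²; posterior mean is the precision-weighted average of μ₀ and x̄.
σ₀² = 1.82² = 3.3124, σ² = 1.32² = 1.7424; σ² + n·σ₀² = 1.7424 + 12·3.3124 = 41.4912.
Posterior precision = 1/σ₀² + n/σ² = 1/3.3124 + 12/1.7424 = (σ² + n·σ₀²)/(σ₀²σ²) = 41.4912/(3.3124·1.7424); posterior variance σₙ² = σ₀²σ²/(σ² + n·σ₀²) = 3.3124·1.7424/41.4912 = 0.139102.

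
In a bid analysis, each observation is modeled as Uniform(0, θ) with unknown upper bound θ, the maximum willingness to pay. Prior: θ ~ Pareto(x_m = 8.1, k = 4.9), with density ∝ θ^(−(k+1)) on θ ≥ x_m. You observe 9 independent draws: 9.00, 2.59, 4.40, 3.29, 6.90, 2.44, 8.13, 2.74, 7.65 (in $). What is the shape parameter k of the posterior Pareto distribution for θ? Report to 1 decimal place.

A Pareto(scale x_m, shape k) prior on the upper bound θ of Uniform(0, θ) is conjugate: posterior is Pareto(max(x_m, max xᵢ), k + n).
Sample maximum = 9.00; prior scale x_m = 8.1 → posterior scale = max = 9.00.
Posterior shape = 4.9 + 9 = 13.9.
Posterior shape k = 13.9.

13.9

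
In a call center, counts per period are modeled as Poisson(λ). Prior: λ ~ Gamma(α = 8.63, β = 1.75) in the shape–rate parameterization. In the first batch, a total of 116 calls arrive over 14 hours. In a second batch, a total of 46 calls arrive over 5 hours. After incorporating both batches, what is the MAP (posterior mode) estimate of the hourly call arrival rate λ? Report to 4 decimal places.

8.1749

With a Gamma(shape α, rate β) prior, the Poisson likelihood is conjugate: the posterior is Gamma(α + ΣXᵢ, β + n).
After batch 1: Gamma(α+S, β+n) = Gamma(8.63+116, 1.75+14) = Gamma(124.63, 15.75).
After batch 2: Gamma(α+S, β+n) = Gamma(124.63+46, 15.75+5) = Gamma(170.63, 20.75).
Mode of Gamma(α,β) for α≥1 is (α−1)/β = 169.63/20.75 = 8.1749.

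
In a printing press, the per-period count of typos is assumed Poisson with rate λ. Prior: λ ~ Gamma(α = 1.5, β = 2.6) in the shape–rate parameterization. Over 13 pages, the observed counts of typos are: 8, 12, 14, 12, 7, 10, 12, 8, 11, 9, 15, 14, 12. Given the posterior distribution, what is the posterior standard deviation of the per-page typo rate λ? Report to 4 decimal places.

With a Gamma(shape α, rate β) prior, the Poisson likelihood is conjugate: the posterior is Gamma(α + ΣXᵢ, β + n).
Sum of counts S = 144 over n = 13 pages.
Posterior: Gamma(α+S, β+n) = Gamma(1.5+144, 2.6+13) = Gamma(145.5, 15.6).
SD = √α/β = √145.5/15.6 = 0.7732.

0.7732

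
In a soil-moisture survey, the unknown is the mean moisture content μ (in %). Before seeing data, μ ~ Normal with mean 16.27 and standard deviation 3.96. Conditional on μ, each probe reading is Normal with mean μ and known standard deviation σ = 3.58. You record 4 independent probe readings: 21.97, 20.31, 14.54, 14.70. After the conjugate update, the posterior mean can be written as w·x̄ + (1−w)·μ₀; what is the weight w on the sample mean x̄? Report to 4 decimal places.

0.8303

For Normal data with known variance σ², a Normal(μ₀, σ₀²) prior on μ is conjugate. Posterior precision = 1/σ₀² + n/σ²; posterior mean is the precision-weighted average of μ₀ and x̄.
σ₀² = 3.96² = 15.6816, σ² = 3.58² = 12.8164. Prior precision 1/σ₀² = 1/15.6816; data precision n/σ² = 4/12.8164.
w = (n/σ²)/(1/σ₀² + n/σ²) = n·σ₀²/(σ² + n·σ₀²) = 4·15.6816/(12.8164 + 4·15.6816) = 62.7264/75.5428 = 0.8303.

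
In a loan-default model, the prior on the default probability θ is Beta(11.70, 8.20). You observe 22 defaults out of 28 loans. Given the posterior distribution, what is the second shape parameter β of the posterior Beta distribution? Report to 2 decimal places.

The Beta prior is conjugate to a Binomial/Bernoulli likelihood; the update adds successes to α and failures to β.
Posterior: Beta(α+k, β+n−k) = Beta(11.70+22, 8.20+6) = Beta(33.70, 14.20).
Posterior β = 14.20.

14.20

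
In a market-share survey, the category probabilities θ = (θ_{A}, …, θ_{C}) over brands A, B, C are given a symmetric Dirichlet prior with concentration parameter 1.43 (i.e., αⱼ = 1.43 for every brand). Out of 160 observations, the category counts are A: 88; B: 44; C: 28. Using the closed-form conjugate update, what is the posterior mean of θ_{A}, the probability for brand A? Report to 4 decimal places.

0.5443

The Dirichlet prior is conjugate to the Multinomial likelihood: each posterior αⱼ = prior αⱼ + observed count nⱼ.
Posterior concentration: (89.43, 45.43, 29.43), total = 164.29.
E[θ_{A}|data] = α_{A}/Σα = 89.43/164.29 = 0.5443.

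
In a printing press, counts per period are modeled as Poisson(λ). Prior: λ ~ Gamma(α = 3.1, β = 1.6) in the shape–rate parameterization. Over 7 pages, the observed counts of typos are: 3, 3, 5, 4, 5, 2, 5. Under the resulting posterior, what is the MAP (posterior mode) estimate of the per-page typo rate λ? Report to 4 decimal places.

With a Gamma(shape α, rate β) prior, the Poisson likelihood is conjugate: the posterior is Gamma(α + ΣXᵢ, β + n).
Sum of counts S = 27 over n = 7 pages.
Posterior: Gamma(α+S, β+n) = Gamma(3.1+27, 1.6+7) = Gamma(30.1, 8.6).
Mode of Gamma(α,β) for α≥1 is (α−1)/β = 29.1/8.6 = 3.3837.

3.3837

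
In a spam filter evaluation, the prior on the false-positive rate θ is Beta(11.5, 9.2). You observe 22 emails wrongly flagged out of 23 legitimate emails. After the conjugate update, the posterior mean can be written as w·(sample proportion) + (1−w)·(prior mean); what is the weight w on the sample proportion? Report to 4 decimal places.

The Beta prior is conjugate to a Binomial/Bernoulli likelihood; the update adds successes to α and failures to β.
Posterior mean = (α₀+k)/(α₀+β₀+n) = [n/(α₀+β₀+n)]·(k/n) + [(α₀+β₀)/(α₀+β₀+n)]·α₀/(α₀+β₀), so only n and the prior enter the weight.
The weight on the data is w = n/(α₀+β₀+n) = 23/(11.5+9.2+23) = 23/43.7 = 0.5263.

0.5263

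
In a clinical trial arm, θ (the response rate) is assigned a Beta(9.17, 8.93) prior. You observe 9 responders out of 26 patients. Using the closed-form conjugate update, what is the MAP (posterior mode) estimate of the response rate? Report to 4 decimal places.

0.4078

The Beta prior is conjugate to a Binomial/Bernoulli likelihood; the update adds successes to α and failures to β.
Posterior: Beta(α+k, β+n−k) = Beta(9.17+9, 8.93+17) = Beta(18.17, 25.93).
Mode of Beta(a,b) for a,b>1 is (a−1)/(a+b−2) = 17.17/42.10 = 0.4078.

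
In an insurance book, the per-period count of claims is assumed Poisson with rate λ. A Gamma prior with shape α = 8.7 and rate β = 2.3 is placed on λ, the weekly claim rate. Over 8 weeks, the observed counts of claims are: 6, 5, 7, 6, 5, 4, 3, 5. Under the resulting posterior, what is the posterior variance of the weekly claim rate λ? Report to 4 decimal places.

0.4685

With a Gamma(shape α, rate β) prior, the Poisson likelihood is conjugate: the posterior is Gamma(α + ΣXᵢ, β + n).
Sum of counts S = 41 over n = 8 weeks.
Posterior: Gamma(α+S, β+n) = Gamma(8.7+41, 2.3+8) = Gamma(49.7, 10.3).
Var = α/β² = 49.7/10.3² = 0.4685.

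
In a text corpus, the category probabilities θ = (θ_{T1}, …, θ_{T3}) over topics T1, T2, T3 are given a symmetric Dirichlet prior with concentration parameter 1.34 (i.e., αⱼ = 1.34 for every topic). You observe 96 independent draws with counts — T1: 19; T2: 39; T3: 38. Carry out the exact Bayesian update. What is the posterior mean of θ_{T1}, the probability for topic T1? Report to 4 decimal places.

The Dirichlet prior is conjugate to the Multinomial likelihood: each posterior αⱼ = prior αⱼ + observed count nⱼ.
Posterior concentration: (20.34, 40.34, 39.34), total = 100.02.
E[θ_{T1}|data] = α_{T1}/Σα = 20.34/100.02 = 0.2034.

0.2034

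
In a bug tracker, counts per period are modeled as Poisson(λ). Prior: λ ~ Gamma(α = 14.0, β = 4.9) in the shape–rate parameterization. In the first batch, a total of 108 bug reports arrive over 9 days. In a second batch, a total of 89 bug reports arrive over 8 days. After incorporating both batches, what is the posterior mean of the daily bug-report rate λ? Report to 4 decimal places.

With a Gamma(shape α, rate β) prior, the Poisson likelihood is conjugate: the posterior is Gamma(α + ΣXᵢ, β + n).
After batch 1: Gamma(α+S, β+n) = Gamma(14.0+108, 4.9+9) = Gamma(122.0, 13.9).
After batch 2: Gamma(α+S, β+n) = Gamma(122.0+89, 13.9+8) = Gamma(211.0, 21.9).
Posterior mean = α/β = 211.0/21.9 = 9.6347.

9.6347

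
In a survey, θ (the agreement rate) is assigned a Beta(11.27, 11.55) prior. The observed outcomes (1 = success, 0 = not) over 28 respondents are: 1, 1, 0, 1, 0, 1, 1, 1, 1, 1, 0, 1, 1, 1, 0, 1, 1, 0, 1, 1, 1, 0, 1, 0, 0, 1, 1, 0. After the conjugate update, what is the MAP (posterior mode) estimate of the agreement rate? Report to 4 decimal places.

The Beta prior is conjugate to a Binomial/Bernoulli likelihood; the update adds successes to α and failures to β.
Posterior: Beta(α+k, β+n−k) = Beta(11.27+19, 11.55+9) = Beta(30.27, 20.55).
Mode of Beta(a,b) for a,b>1 is (a−1)/(a+b−2) = 29.27/48.82 = 0.5995.

0.5995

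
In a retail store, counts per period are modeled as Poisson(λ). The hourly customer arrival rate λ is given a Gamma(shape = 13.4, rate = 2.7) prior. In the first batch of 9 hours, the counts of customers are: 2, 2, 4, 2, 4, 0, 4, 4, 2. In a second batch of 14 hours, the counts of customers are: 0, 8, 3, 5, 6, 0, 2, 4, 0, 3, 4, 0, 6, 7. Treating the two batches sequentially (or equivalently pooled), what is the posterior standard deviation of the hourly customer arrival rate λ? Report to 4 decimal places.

With a Gamma(shape α, rate β) prior, the Poisson likelihood is conjugate: the posterior is Gamma(α + ΣXᵢ, β + n).
Batch 1: sum of counts S = 24 over n = 9 hours.
After batch 1: Gamma(α+S, β+n) = Gamma(13.4+24, 2.7+9) = Gamma(37.4, 11.7).
Batch 2: sum of counts S = 48 over n = 14 hours.
After batch 2: Gamma(α+S, β+n) = Gamma(37.4+48, 11.7+14) = Gamma(85.4, 25.7).
SD = √α/β = √85.4/25.7 = 0.3596.

0.3596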